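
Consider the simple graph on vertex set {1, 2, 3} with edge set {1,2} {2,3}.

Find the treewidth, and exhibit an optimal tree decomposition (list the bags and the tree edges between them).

The largest bag has 2 vertices, giving width 1; this decomposition certifies tw(G) ≤ 1. G has an edge, so its treewidth is at least 1. The upper and lower bounds meet at 1, so that is the treewidth.

Treewidth 1.
One optimal decomposition is:
Bags: B1 = {2, 3}  B2 = {1, 2}
Tree: B1–B2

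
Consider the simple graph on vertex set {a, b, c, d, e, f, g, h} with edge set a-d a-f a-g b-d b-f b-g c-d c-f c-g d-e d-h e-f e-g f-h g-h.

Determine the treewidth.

3

A width-3 tree decomposition is:
Bags: B1 = {c, d, f, g}  B2 = {d, e, f, g}  B3 = {a, d, f, g}  B4 = {d, f, g, h}  B5 = {b, d, f, g}
Tree: B1–B2, B2–B3, B3–B4, B4–B5
Each bag holds 4 vertices, so the decomposition has width 3, which upper-bounds the treewidth. For the lower bound: the 4 vertex sets {c,g}, {e,f}, {d}, {a} are disjoint, each induces a connected subgraph, and every pair is joined by at least one edge of G. Contracting each set to a single vertex therefore yields K_{4} as a minor, and since treewidth is minor-monotone, tw(G) ≥ tw(K_{4}) = 3. Hence tw(G) = 3 exactly.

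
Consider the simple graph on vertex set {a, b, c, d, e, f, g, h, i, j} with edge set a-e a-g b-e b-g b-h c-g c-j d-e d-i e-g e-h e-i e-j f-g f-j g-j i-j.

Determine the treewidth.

2

A width-2 tree decomposition is:
Bags: B1 = {e, i, j}  B2 = {e, g, j}  B3 = {c, g, j}  B4 = {b, e, g}  B5 = {d, e, i}  B6 = {f, g, j}  B7 = {a, e, g}  B8 = {b, e, h}
Tree: B1–B2, B2–B3, B2–B4, B1–B5, B3–B6, B4–B7, B4–B8
Every bag has size at most 3, so the width is 3 − 1 = 2 and tw(G) ≤ 2. For the lower bound, the 3 vertices {d, e, i} are pairwise adjacent, and any tree decomposition puts a clique entirely inside one bag — forcing width ≥ 2. Hence tw(G) = 2 exactly.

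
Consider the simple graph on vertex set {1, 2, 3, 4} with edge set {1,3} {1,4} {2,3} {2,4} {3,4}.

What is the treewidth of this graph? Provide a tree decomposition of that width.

The largest bag has 3 vertices, giving width 2; this decomposition certifies tw(G) ≤ 2. On the other hand G contains the 3-clique {1, 3, 4}. A clique must lie in a single bag of any decomposition, so no decomposition can have width below 2. Combining the bounds, tw(G) = 2.

Treewidth 2.
One optimal decomposition is:
Bags: B1 = {1, 3, 4}  B2 = {2, 3, 4}
Tree: B1–B2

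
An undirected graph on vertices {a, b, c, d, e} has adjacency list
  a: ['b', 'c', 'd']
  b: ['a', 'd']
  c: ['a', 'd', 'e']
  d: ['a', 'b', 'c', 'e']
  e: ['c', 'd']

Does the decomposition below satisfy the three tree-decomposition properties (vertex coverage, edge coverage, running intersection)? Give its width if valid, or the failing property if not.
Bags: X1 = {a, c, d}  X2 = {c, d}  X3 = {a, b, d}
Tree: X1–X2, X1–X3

A tree decomposition must satisfy three properties: every vertex lies in some bag; for every edge, both endpoints lie together in some bag; and for every vertex, the bags containing it form a connected subtree. Here vertex e appears in no bag, so the decomposition is invalid.

No — vertex e appears in no bag.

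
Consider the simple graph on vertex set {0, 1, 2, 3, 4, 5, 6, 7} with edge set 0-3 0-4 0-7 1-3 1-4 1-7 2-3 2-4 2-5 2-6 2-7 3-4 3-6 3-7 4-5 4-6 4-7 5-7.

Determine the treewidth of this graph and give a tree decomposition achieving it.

Treewidth 3.
One such decomposition:
Bags: B1 = {2, 4, 5, 7}  B2 = {2, 3, 4, 7}  B3 = {1, 3, 4, 7}  B4 = {2, 3, 4, 6}  B5 = {0, 3, 4, 7}
Tree: B1–B2, B2–B3, B2–B4, B3–B5

Every bag has size at most 4, so the width is 4 − 1 = 3 and tw(G) ≤ 3. For the lower bound, the 4 vertices {2, 3, 4, 6} are pairwise adjacent, and any tree decomposition puts a clique entirely inside one bag — forcing width ≥ 3. Combining the bounds, tw(G) = 3.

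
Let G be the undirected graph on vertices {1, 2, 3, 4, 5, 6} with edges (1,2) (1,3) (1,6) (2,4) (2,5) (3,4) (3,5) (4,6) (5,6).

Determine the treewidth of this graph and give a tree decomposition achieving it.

The largest bag has 4 vertices, giving width 3; this decomposition certifies tw(G) ≤ 3. For the lower bound: the 4 vertex sets {3,4}, {1,2}, {6}, {5} are disjoint, each induces a connected subgraph, and every pair is joined by at least one edge of G. Contracting each set to a single vertex therefore yields K_{4} as a minor, and since treewidth is minor-monotone, tw(G) ≥ tw(K_{4}) = 3. Hence tw(G) = 3 exactly.

Treewidth 3.
One such decomposition:
Bags: B1 = {2, 3, 4, 6}  B2 = {1, 2, 3, 6}  B3 = {2, 3, 5, 6}
Tree: B1–B2, B2–B3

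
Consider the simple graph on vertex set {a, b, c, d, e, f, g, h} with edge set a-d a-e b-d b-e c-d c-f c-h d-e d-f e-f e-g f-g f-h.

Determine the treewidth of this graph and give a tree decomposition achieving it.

Every bag has size at most 3, so the width is 3 − 1 = 2 and tw(G) ≤ 2. On the other hand G contains the 3-clique {d, e, f}. A clique must lie in a single bag of any decomposition, so no decomposition can have width below 2. Combining the bounds, tw(G) = 2.

Treewidth 2.
One such decomposition:
Bags: B1 = {d, e, f}  B2 = {c, d, f}  B3 = {a, d, e}  B4 = {c, f, h}  B5 = {b, d, e}  B6 = {e, f, g}
Tree: B1–B2, B1–B3, B2–B4, B3–B5, B1–B6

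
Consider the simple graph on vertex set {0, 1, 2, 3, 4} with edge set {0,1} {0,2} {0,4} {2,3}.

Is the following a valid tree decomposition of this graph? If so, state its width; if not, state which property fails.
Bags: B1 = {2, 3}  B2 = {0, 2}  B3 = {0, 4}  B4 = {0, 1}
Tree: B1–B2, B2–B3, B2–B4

Checking the three conditions: (i) the bags cover all of {0, 1, 2, 3, 4}; (ii) for each edge, some bag contains both endpoints; (iii) the bags containing any fixed vertex form a subtree. All hold, so the decomposition is valid with width 2 − 1 = 1.

Yes; width 1.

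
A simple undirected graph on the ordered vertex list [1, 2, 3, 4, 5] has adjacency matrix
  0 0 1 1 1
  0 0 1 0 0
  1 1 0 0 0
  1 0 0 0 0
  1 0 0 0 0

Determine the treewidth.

A width-1 tree decomposition is:
Bags: B1 = {1, 3}  B2 = {1, 5}  B3 = {1, 4}  B4 = {2, 3}
Tree: B1–B2, B1–B3, B1–B4
Every bag has size at most 2, so the width is 2 − 1 = 1 and tw(G) ≤ 1. Any graph with an edge has treewidth ≥ 1, and G has the edge 3–1. Combining the bounds, tw(G) = 1.

1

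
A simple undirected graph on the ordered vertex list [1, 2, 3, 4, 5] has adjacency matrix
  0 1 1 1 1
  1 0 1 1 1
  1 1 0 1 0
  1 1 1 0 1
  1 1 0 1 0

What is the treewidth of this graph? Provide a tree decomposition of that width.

The largest bag has 4 vertices, giving width 3; this decomposition certifies tw(G) ≤ 3. Conversely, {1, 2, 3, 4} is a clique of size 4, and the vertices of any clique must share a bag in every tree decomposition; so some bag has ≥ 4 vertices and tw(G) ≥ 3. Combining the bounds, tw(G) = 3.

Treewidth 3.
One such decomposition:
Bags: B1 = {1, 2, 3, 4}  B2 = {1, 2, 4, 5}
Tree: B1–B2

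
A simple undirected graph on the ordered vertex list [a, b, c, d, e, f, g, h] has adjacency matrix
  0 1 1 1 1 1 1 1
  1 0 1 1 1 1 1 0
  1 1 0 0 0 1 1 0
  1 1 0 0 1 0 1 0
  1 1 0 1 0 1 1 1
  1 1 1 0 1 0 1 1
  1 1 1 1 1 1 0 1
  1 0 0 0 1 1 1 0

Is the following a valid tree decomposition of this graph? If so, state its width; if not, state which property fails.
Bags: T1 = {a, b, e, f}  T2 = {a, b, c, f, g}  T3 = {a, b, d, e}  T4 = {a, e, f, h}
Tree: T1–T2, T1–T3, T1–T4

No — edge (g,e) lies in no bag.

A tree decomposition must satisfy three properties: every vertex lies in some bag; for every edge, both endpoints lie together in some bag; and for every vertex, the bags containing it form a connected subtree. Here edge (g,e) lies in no bag, so the decomposition is invalid.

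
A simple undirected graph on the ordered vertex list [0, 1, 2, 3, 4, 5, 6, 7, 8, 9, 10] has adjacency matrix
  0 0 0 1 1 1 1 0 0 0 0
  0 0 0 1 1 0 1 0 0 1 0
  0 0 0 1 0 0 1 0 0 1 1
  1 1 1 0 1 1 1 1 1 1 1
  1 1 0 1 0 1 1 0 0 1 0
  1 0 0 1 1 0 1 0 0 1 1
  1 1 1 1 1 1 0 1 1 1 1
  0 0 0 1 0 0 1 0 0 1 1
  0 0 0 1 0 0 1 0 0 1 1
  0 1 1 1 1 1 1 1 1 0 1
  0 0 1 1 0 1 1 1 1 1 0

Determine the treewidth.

A width-4 tree decomposition is:
Bags: B1 = {3, 4, 5, 6, 9}  B2 = {3, 5, 6, 9, 10}  B3 = {3, 6, 7, 9, 10}  B4 = {0, 3, 4, 5, 6}  B5 = {1, 3, 4, 6, 9}  B6 = {2, 3, 6, 9, 10}  B7 = {3, 6, 8, 9, 10}
Tree: B1–B2, B2–B3, B1–B4, B1–B5, B2–B6, B2–B7
Every bag has size at most 5, so the width is 5 − 1 = 4 and tw(G) ≤ 4. For the lower bound, the 5 vertices {0, 3, 4, 5, 6} are pairwise adjacent, and any tree decomposition puts a clique entirely inside one bag — forcing width ≥ 4. Combining the bounds, tw(G) = 4.

4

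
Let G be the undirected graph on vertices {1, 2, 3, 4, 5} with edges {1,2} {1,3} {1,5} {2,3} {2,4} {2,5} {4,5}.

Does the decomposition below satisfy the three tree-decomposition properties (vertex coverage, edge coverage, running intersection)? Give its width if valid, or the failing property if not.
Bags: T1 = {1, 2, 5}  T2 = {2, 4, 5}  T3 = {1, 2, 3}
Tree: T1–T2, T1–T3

Yes; width 2.

Every vertex of G appears in some bag (union = {1, 2, 3, 4, 5}); every edge is covered by a bag; and for each vertex v the set of bags containing v is connected in the bag tree. The decomposition is therefore valid. The largest bag has 3 vertices, so the width is 2.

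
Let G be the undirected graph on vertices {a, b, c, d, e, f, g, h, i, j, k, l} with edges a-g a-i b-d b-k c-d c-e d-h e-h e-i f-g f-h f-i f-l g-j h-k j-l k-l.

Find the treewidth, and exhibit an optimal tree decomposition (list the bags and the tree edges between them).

Each bag holds 4 vertices, so the decomposition has width 3, which upper-bounds the treewidth. For the lower bound: the 4 vertex sets {a,g,j}, {l}, {f}, {e,h,i,k} are disjoint, each induces a connected subgraph, and every pair is joined by at least one edge of G. Contracting each set to a single vertex therefore yields K_{4} as a minor, and since treewidth is minor-monotone, tw(G) ≥ tw(K_{4}) = 3. Therefore the treewidth is 3.

Treewidth 3.
One such decomposition:
Bags: B1 = {a, g, j, l}  B2 = {a, f, g, l}  B3 = {a, f, i, l}  B4 = {f, i, k, l}  B5 = {f, h, i, k}  B6 = {e, h, i, k}  B7 = {b, e, h, k}  B8 = {b, d, e, h}  B9 = {b, c, d, e}
Tree: B1–B2, B2–B3, B3–B4, B4–B5, B5–B6, B6–B7, B7–B8, B8–B9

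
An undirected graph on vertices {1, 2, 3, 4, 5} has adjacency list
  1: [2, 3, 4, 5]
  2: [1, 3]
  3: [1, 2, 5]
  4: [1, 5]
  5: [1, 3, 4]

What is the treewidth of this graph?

A width-2 tree decomposition is:
Bags: B1 = {1, 2, 3}  B2 = {1, 3, 5}  B3 = {1, 4, 5}
Tree: B1–B2, B2–B3
Each bag holds 3 vertices, so the decomposition has width 2, which upper-bounds the treewidth. On the other hand G contains the 3-clique {1, 2, 3}. A clique must lie in a single bag of any decomposition, so no decomposition can have width below 2. Combining the bounds, tw(G) = 2.

2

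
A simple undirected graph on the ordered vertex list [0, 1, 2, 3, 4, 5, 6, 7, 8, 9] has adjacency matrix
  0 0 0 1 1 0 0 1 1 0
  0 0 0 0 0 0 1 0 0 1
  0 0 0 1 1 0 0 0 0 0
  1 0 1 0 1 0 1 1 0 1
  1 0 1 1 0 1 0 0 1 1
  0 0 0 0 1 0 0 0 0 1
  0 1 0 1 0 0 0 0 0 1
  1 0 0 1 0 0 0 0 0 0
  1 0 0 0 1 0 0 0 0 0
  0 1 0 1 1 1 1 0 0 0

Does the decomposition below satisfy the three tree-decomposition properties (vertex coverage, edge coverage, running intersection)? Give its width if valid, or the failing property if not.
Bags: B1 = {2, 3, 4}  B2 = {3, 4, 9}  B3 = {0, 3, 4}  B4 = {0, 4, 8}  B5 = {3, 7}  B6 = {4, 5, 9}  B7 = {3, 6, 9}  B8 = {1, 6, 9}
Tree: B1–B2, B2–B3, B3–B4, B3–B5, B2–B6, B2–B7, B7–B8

A tree decomposition must satisfy three properties: every vertex lies in some bag; for every edge, both endpoints lie together in some bag; and for every vertex, the bags containing it form a connected subtree. Here edge (0,7) lies in no bag, so the decomposition is invalid.

No — edge (0,7) lies in no bag.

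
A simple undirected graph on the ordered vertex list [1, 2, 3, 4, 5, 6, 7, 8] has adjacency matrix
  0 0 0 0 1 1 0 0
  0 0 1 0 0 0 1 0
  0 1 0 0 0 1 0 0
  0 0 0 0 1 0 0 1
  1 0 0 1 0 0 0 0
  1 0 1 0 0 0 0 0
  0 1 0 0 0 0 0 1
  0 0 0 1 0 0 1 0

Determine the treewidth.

2

A width-2 tree decomposition is:
Bags: B1 = {1, 5, 6}  B2 = {4, 5, 6}  B3 = {4, 6, 8}  B4 = {6, 7, 8}  B5 = {2, 6, 7}  B6 = {2, 3, 6}
Tree: B1–B2, B2–B3, B3–B4, B4–B5, B5–B6
Each bag holds 3 vertices, so the decomposition has width 2, which upper-bounds the treewidth. The edges 6–1–5–4–8–7–2–3–6 form a cycle, so G is not a tree and its treewidth is at least 2. Combining the bounds, tw(G) = 2.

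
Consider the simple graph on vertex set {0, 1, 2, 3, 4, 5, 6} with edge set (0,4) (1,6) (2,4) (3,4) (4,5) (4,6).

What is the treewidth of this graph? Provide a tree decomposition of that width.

Treewidth 1.
One optimal decomposition is:
Bags: B1 = {4, 6}  B2 = {4, 5}  B3 = {3, 4}  B4 = {0, 4}  B5 = {2, 4}  B6 = {1, 6}
Tree: B1–B2, B1–B3, B2–B4, B3–B5, B1–B6

Each bag holds 2 vertices, so the decomposition has width 1, which upper-bounds the treewidth. G has an edge, so its treewidth is at least 1. The upper and lower bounds meet at 1, so that is the treewidth.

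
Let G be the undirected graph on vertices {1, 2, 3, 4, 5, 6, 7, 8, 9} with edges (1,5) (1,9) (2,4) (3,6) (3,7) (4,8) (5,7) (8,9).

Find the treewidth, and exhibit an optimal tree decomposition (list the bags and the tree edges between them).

Each bag holds 2 vertices, so the decomposition has width 1, which upper-bounds the treewidth. G has an edge, so its treewidth is at least 1. Combining the bounds, tw(G) = 1.

Treewidth 1.
One optimal decomposition is:
Bags: B1 = {2, 4}  B2 = {4, 8}  B3 = {8, 9}  B4 = {1, 9}  B5 = {1, 5}  B6 = {5, 7}  B7 = {3, 7}  B8 = {3, 6}
Tree: B1–B2, B2–B3, B3–B4, B4–B5, B5–B6, B6–B7, B7–B8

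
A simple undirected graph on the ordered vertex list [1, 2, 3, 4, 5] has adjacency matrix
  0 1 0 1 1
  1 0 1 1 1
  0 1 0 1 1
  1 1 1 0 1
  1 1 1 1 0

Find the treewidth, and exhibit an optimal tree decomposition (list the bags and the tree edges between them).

Every bag has size at most 4, so the width is 4 − 1 = 3 and tw(G) ≤ 3. For the lower bound, the 4 vertices {1, 2, 4, 5} are pairwise adjacent, and any tree decomposition puts a clique entirely inside one bag — forcing width ≥ 3. Therefore the treewidth is 3.

Treewidth 3.
Bags: B1 = {1, 2, 4, 5}  B2 = {2, 3, 4, 5}
Tree: B1–B2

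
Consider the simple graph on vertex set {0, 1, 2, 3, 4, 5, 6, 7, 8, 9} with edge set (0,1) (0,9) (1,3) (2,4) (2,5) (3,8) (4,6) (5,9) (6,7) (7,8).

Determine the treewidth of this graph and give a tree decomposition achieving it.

Treewidth 2.
Bags: B1 = {1, 3, 8}  B2 = {1, 7, 8}  B3 = {1, 6, 7}  B4 = {1, 4, 6}  B5 = {1, 2, 4}  B6 = {1, 2, 5}  B7 = {1, 5, 9}  B8 = {0, 1, 9}
Tree: B1–B2, B2–B3, B3–B4, B4–B5, B5–B6, B6–B7, B7–B8

The largest bag has 3 vertices, giving width 2; this decomposition certifies tw(G) ≤ 2. The edges 1–3–8–7–6–4–2–5–9–0–1 form a cycle, so G is not a tree and its treewidth is at least 2. Therefore the treewidth is 2.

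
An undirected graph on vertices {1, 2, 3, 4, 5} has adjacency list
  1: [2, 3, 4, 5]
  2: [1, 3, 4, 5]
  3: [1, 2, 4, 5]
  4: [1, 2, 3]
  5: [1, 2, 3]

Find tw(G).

A width-3 tree decomposition is:
Bags: B1 = {1, 2, 3, 4}  B2 = {1, 2, 3, 5}
Tree: B1–B2
Every bag has size at most 4, so the width is 4 − 1 = 3 and tw(G) ≤ 3. On the other hand G contains the 4-clique {1, 2, 3, 4}. A clique must lie in a single bag of any decomposition, so no decomposition can have width below 3. Combining the bounds, tw(G) = 3.

3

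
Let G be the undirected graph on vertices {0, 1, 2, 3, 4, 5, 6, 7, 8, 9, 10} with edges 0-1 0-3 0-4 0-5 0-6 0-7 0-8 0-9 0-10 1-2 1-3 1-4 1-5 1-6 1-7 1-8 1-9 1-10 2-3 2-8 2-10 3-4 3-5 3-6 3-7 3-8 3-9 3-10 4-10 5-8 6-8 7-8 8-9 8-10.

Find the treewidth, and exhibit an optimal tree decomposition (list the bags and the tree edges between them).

Treewidth 4.
One optimal decomposition is:
Bags: B1 = {0, 1, 3, 4, 10}  B2 = {0, 1, 3, 8, 10}  B3 = {1, 2, 3, 8, 10}  B4 = {0, 1, 3, 8, 9}  B5 = {0, 1, 3, 7, 8}  B6 = {0, 1, 3, 5, 8}  B7 = {0, 1, 3, 6, 8}
Tree: B1–B2, B2–B3, B2–B4, B2–B5, B2–B6, B5–B7

The largest bag has 5 vertices, giving width 4; this decomposition certifies tw(G) ≤ 4. On the other hand G contains the 5-clique {0, 1, 3, 5, 8}. A clique must lie in a single bag of any decomposition, so no decomposition can have width below 4. Combining the bounds, tw(G) = 4.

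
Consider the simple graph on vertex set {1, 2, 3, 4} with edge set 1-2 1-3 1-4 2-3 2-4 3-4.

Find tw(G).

3

A width-3 tree decomposition is:
Bags: B1 = {1, 2, 3, 4}
Tree: (single bag)
A single bag containing all 4 vertices is trivially a valid decomposition of width 3. On the other hand G contains the 4-clique {1, 2, 3, 4}. A clique must lie in a single bag of any decomposition, so no decomposition can have width below 3. Combining the bounds, tw(G) = 3.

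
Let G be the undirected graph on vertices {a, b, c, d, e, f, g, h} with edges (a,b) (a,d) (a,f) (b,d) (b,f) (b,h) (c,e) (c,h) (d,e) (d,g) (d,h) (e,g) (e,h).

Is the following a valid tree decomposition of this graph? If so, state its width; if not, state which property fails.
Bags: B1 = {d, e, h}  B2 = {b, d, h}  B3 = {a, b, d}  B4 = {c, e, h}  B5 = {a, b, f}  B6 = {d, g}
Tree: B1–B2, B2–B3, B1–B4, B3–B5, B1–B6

A tree decomposition must satisfy three properties: every vertex lies in some bag; for every edge, both endpoints lie together in some bag; and for every vertex, the bags containing it form a connected subtree. Here edge (e,g) lies in no bag, so the decomposition is invalid.

No — edge (e,g) lies in no bag.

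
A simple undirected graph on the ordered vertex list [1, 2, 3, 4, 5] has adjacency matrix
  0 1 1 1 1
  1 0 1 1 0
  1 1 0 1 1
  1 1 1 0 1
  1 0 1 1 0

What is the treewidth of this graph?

A width-3 tree decomposition is:
Bags: B1 = {1, 2, 3, 4}  B2 = {1, 3, 4, 5}
Tree: B1–B2
Each bag holds 4 vertices, so the decomposition has width 3, which upper-bounds the treewidth. Conversely, {1, 2, 3, 4} is a clique of size 4, and the vertices of any clique must share a bag in every tree decomposition; so some bag has ≥ 4 vertices and tw(G) ≥ 3. The upper and lower bounds meet at 3, so that is the treewidth.

3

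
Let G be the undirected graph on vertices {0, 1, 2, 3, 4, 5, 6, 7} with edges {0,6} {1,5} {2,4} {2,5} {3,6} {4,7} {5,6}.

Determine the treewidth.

A width-1 tree decomposition is:
Bags: B1 = {2, 5}  B2 = {5, 6}  B3 = {3, 6}  B4 = {1, 5}  B5 = {2, 4}  B6 = {0, 6}  B7 = {4, 7}
Tree: B1–B2, B2–B3, B2–B4, B1–B5, B2–B6, B5–B7
The largest bag has 2 vertices, giving width 1; this decomposition certifies tw(G) ≤ 1. Since G has at least one edge (e.g. 2–5), it is not an edgeless graph, so tw(G) ≥ 1. The upper and lower bounds meet at 1, so that is the treewidth.

1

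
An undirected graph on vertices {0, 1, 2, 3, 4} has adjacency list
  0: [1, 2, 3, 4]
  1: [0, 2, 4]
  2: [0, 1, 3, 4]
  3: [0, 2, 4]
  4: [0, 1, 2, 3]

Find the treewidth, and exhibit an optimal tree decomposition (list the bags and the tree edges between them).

Each bag holds 4 vertices, so the decomposition has width 3, which upper-bounds the treewidth. For the lower bound, the 4 vertices {0, 1, 2, 4} are pairwise adjacent, and any tree decomposition puts a clique entirely inside one bag — forcing width ≥ 3. Therefore the treewidth is 3.

Treewidth 3.
One such decomposition:
Bags: B1 = {0, 2, 3, 4}  B2 = {0, 1, 2, 4}
Tree: B1–B2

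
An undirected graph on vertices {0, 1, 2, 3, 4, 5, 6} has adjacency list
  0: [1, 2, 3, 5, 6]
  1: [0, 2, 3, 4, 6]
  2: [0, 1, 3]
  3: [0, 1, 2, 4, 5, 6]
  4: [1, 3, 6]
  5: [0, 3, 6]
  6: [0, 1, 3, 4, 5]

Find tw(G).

A width-3 tree decomposition is:
Bags: B1 = {0, 1, 3, 6}  B2 = {0, 1, 2, 3}  B3 = {0, 3, 5, 6}  B4 = {1, 3, 4, 6}
Tree: B1–B2, B1–B3, B1–B4
Every bag has size at most 4, so the width is 4 − 1 = 3 and tw(G) ≤ 3. On the other hand G contains the 4-clique {0, 1, 2, 3}. A clique must lie in a single bag of any decomposition, so no decomposition can have width below 3. Therefore the treewidth is 3.

3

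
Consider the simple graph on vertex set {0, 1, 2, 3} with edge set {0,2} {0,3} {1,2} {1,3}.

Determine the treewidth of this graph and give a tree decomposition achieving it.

Treewidth 2.
One optimal decomposition is:
Bags: B1 = {0, 1, 2}  B2 = {0, 1, 3}
Tree: B1–B2

The largest bag has 3 vertices, giving width 2; this decomposition certifies tw(G) ≤ 2. For the lower bound, G contains the cycle 0–2–1–3–0, so G is not a forest; only forests have treewidth ≤ 1, hence tw(G) ≥ 2. Combining the bounds, tw(G) = 2.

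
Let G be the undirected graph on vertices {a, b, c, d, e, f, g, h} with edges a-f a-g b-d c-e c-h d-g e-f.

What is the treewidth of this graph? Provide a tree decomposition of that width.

Each bag holds 2 vertices, so the decomposition has width 1, which upper-bounds the treewidth. Since G has at least one edge (e.g. h–c), it is not an edgeless graph, so tw(G) ≥ 1. Combining the bounds, tw(G) = 1.

Treewidth 1.
One optimal decomposition is:
Bags: B1 = {c, h}  B2 = {c, e}  B3 = {e, f}  B4 = {a, f}  B5 = {a, g}  B6 = {d, g}  B7 = {b, d}
Tree: B1–B2, B2–B3, B3–B4, B4–B5, B5–B6, B6–B7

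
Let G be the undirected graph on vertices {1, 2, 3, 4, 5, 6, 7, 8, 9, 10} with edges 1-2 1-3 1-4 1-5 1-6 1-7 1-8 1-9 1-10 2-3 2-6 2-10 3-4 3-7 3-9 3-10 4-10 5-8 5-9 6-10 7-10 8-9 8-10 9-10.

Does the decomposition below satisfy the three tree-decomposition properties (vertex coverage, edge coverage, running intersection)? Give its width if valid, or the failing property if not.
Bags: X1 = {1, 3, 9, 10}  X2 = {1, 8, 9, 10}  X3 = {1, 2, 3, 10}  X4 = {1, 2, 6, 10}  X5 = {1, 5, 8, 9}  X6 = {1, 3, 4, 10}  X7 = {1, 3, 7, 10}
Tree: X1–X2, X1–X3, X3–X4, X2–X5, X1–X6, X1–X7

Yes; width 3.

Vertex coverage: the bags together contain {1, 2, 3, 4, 5, 6, 7, 8, 9, 10}, the full vertex set. Edge coverage: each edge of G has both endpoints in at least one bag. Running intersection: for every vertex, the bags containing it form a connected subtree. All three properties hold, so this is a valid tree decomposition of width max|bag| − 1 = 3, and hence tw(G) ≤ 3.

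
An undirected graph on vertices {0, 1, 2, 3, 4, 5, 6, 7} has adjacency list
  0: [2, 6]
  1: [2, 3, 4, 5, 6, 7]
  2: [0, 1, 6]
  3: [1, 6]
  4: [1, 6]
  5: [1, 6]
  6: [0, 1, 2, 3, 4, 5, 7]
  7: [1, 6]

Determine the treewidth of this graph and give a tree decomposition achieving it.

Treewidth 2.
Bags: B1 = {1, 6, 7}  B2 = {1, 2, 6}  B3 = {1, 5, 6}  B4 = {0, 2, 6}  B5 = {1, 3, 6}  B6 = {1, 4, 6}
Tree: B1–B2, B1–B3, B2–B4, B1–B5, B2–B6

Every bag has size at most 3, so the width is 3 − 1 = 2 and tw(G) ≤ 2. On the other hand G contains the 3-clique {0, 2, 6}. A clique must lie in a single bag of any decomposition, so no decomposition can have width below 2. Combining the bounds, tw(G) = 2.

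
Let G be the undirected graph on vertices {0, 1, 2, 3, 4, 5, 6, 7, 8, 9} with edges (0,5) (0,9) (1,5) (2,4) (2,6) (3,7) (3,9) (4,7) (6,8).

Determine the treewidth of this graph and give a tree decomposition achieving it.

The largest bag has 2 vertices, giving width 1; this decomposition certifies tw(G) ≤ 1. Any graph with an edge has treewidth ≥ 1, and G has the edge 1–5. Therefore the treewidth is 1.

Treewidth 1.
One optimal decomposition is:
Bags: B1 = {1, 5}  B2 = {0, 5}  B3 = {0, 9}  B4 = {3, 9}  B5 = {3, 7}  B6 = {4, 7}  B7 = {2, 4}  B8 = {2, 6}  B9 = {6, 8}
Tree: B1–B2, B2–B3, B3–B4, B4–B5, B5–B6, B6–B7, B7–B8, B8–B9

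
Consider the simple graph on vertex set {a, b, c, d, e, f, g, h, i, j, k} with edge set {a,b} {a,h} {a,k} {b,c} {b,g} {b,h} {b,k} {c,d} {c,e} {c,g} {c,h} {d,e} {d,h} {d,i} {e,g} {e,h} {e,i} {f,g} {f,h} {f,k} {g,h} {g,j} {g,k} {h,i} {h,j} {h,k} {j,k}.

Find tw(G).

A width-3 tree decomposition is:
Bags: B1 = {b, g, h, k}  B2 = {f, g, h, k}  B3 = {g, h, j, k}  B4 = {a, b, h, k}  B5 = {b, c, g, h}  B6 = {c, e, g, h}  B7 = {c, d, e, h}  B8 = {d, e, h, i}
Tree: B1–B2, B1–B3, B1–B4, B1–B5, B5–B6, B6–B7, B7–B8
The largest bag has 4 vertices, giving width 3; this decomposition certifies tw(G) ≤ 3. For the lower bound, the 4 vertices {c, d, e, h} are pairwise adjacent, and any tree decomposition puts a clique entirely inside one bag — forcing width ≥ 3. Hence tw(G) = 3 exactly.

3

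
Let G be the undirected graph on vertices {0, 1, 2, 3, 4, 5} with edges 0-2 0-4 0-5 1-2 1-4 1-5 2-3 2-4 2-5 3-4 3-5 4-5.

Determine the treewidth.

3

A width-3 tree decomposition is:
Bags: B1 = {2, 3, 4, 5}  B2 = {0, 2, 4, 5}  B3 = {1, 2, 4, 5}
Tree: B1–B2, B1–B3
Every bag has size at most 4, so the width is 4 − 1 = 3 and tw(G) ≤ 3. On the other hand G contains the 4-clique {0, 2, 4, 5}. A clique must lie in a single bag of any decomposition, so no decomposition can have width below 3. Combining the bounds, tw(G) = 3.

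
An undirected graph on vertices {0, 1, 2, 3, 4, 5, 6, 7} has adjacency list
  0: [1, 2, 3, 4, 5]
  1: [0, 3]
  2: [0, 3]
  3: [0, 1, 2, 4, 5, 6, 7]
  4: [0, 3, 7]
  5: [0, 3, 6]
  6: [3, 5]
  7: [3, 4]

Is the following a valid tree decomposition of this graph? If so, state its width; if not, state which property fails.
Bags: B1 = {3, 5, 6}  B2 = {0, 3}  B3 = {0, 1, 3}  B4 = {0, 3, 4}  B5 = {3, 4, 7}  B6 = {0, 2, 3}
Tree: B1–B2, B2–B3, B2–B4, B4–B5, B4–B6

A tree decomposition must satisfy three properties: every vertex lies in some bag; for every edge, both endpoints lie together in some bag; and for every vertex, the bags containing it form a connected subtree. Here edge (5,0) lies in no bag, so the decomposition is invalid.

No — edge (5,0) lies in no bag.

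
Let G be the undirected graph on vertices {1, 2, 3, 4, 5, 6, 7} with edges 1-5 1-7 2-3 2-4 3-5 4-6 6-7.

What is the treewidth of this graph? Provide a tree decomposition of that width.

Treewidth 2.
One optimal decomposition is:
Bags: B1 = {4, 6, 7}  B2 = {2, 4, 7}  B3 = {2, 3, 7}  B4 = {3, 5, 7}  B5 = {1, 5, 7}
Tree: B1–B2, B2–B3, B3–B4, B4–B5

Each bag holds 3 vertices, so the decomposition has width 2, which upper-bounds the treewidth. The edges 7–6–4–2–3–5–1–7 form a cycle, so G is not a tree and its treewidth is at least 2. Therefore the treewidth is 2.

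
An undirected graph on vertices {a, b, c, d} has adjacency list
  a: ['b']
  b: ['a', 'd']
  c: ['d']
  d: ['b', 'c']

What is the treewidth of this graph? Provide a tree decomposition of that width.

Each bag holds 2 vertices, so the decomposition has width 1, which upper-bounds the treewidth. G has an edge, so its treewidth is at least 1. Hence tw(G) = 1 exactly.

Treewidth 1.
One such decomposition:
Bags: B1 = {a, b}  B2 = {b, d}  B3 = {c, d}
Tree: B1–B2, B2–B3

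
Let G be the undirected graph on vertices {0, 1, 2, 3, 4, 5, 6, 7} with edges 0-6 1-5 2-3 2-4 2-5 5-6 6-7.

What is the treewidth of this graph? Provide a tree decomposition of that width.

The largest bag has 2 vertices, giving width 1; this decomposition certifies tw(G) ≤ 1. Any graph with an edge has treewidth ≥ 1, and G has the edge 5–6. The upper and lower bounds meet at 1, so that is the treewidth.

Treewidth 1.
One optimal decomposition is:
Bags: B1 = {5, 6}  B2 = {2, 5}  B3 = {1, 5}  B4 = {0, 6}  B5 = {2, 3}  B6 = {2, 4}  B7 = {6, 7}
Tree: B1–B2, B2–B3, B1–B4, B2–B5, B5–B6, B1–B7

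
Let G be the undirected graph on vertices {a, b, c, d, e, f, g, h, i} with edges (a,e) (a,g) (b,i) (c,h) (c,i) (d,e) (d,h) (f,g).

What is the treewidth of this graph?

1

A width-1 tree decomposition is:
Bags: B1 = {b, i}  B2 = {c, i}  B3 = {c, h}  B4 = {d, h}  B5 = {d, e}  B6 = {a, e}  B7 = {a, g}  B8 = {f, g}
Tree: B1–B2, B2–B3, B3–B4, B4–B5, B5–B6, B6–B7, B7–B8
The largest bag has 2 vertices, giving width 1; this decomposition certifies tw(G) ≤ 1. Since G has at least one edge (e.g. b–i), it is not an edgeless graph, so tw(G) ≥ 1. The upper and lower bounds meet at 1, so that is the treewidth.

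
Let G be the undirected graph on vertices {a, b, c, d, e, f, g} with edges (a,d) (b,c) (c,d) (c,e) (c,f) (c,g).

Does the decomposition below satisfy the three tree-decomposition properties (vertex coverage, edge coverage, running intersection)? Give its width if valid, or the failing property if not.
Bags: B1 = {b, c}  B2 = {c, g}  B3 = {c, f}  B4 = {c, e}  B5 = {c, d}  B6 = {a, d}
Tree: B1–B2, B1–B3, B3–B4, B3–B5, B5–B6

Vertex coverage: the bags together contain {a, b, c, d, e, f, g}, the full vertex set. Edge coverage: each edge of G has both endpoints in at least one bag. Running intersection: for every vertex, the bags containing it form a connected subtree. All three properties hold, so this is a valid tree decomposition of width max|bag| − 1 = 1, and hence tw(G) ≤ 1.

Yes; width 1.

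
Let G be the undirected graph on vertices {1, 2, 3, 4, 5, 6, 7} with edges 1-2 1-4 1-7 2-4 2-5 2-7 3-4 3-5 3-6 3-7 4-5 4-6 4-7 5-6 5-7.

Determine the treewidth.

3

A width-3 tree decomposition is:
Bags: B1 = {3, 4, 5, 7}  B2 = {3, 4, 5, 6}  B3 = {2, 4, 5, 7}  B4 = {1, 2, 4, 7}
Tree: B1–B2, B1–B3, B3–B4
Every bag has size at most 4, so the width is 4 − 1 = 3 and tw(G) ≤ 3. Conversely, {1, 2, 4, 7} is a clique of size 4, and the vertices of any clique must share a bag in every tree decomposition; so some bag has ≥ 4 vertices and tw(G) ≥ 3. Therefore the treewidth is 3.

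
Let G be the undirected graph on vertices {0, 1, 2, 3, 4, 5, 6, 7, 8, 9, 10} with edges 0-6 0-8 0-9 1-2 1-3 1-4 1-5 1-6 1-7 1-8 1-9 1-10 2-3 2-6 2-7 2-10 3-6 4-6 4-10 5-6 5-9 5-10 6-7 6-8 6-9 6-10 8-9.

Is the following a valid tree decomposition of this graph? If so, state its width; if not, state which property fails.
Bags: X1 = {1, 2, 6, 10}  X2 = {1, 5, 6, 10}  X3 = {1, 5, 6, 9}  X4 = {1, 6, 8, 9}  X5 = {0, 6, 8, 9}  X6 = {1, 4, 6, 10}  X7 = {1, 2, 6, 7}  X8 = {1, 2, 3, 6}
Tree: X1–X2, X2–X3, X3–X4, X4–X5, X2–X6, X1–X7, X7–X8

Yes; width 3.

Vertex coverage: the bags together contain {0, 1, 2, 3, 4, 5, 6, 7, 8, 9, 10}, the full vertex set. Edge coverage: each edge of G has both endpoints in at least one bag. Running intersection: for every vertex, the bags containing it form a connected subtree. All three properties hold, so this is a valid tree decomposition of width max|bag| − 1 = 3, and hence tw(G) ≤ 3.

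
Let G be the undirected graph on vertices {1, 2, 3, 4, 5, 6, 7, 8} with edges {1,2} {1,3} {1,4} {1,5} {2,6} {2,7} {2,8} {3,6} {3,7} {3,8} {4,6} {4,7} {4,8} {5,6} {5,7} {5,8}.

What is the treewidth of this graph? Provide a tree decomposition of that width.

Each bag holds 5 vertices, so the decomposition has width 4, which upper-bounds the treewidth. For the lower bound: the 5 vertex sets {2,8}, {4,6}, {3,7}, {5}, {1} are disjoint, each induces a connected subgraph, and every pair is joined by at least one edge of G. Contracting each set to a single vertex therefore yields K_{5} as a minor, and since treewidth is minor-monotone, tw(G) ≥ tw(K_{5}) = 4. The upper and lower bounds meet at 4, so that is the treewidth.

Treewidth 4.
Bags: B1 = {2, 3, 4, 5, 8}  B2 = {2, 3, 4, 5, 6}  B3 = {2, 3, 4, 5, 7}  B4 = {1, 2, 3, 4, 5}
Tree: B1–B2, B2–B3, B3–B4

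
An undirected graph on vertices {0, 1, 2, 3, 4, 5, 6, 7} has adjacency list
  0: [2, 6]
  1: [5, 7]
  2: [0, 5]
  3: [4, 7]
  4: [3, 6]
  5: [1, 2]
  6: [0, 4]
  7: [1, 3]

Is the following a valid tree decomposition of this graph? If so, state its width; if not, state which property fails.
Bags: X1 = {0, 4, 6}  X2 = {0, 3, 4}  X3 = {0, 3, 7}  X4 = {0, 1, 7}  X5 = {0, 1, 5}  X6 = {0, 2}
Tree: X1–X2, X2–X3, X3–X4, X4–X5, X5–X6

A tree decomposition must satisfy three properties: every vertex lies in some bag; for every edge, both endpoints lie together in some bag; and for every vertex, the bags containing it form a connected subtree. Here edge (5,2) lies in no bag, so the decomposition is invalid.

No — edge (5,2) lies in no bag.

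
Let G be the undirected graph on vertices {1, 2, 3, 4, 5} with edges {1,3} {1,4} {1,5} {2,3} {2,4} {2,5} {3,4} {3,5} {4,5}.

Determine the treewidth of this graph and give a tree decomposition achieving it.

Treewidth 3.
One such decomposition:
Bags: B1 = {1, 3, 4, 5}  B2 = {2, 3, 4, 5}
Tree: B1–B2

Each bag holds 4 vertices, so the decomposition has width 3, which upper-bounds the treewidth. On the other hand G contains the 4-clique {1, 3, 4, 5}. A clique must lie in a single bag of any decomposition, so no decomposition can have width below 3. Therefore the treewidth is 3.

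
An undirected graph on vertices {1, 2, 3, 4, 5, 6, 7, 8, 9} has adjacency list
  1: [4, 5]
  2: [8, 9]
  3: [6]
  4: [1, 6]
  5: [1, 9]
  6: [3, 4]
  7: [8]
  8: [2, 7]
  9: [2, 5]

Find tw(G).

A width-1 tree decomposition is:
Bags: B1 = {7, 8}  B2 = {2, 8}  B3 = {2, 9}  B4 = {5, 9}  B5 = {1, 5}  B6 = {1, 4}  B7 = {4, 6}  B8 = {3, 6}
Tree: B1–B2, B2–B3, B3–B4, B4–B5, B5–B6, B6–B7, B7–B8
The largest bag has 2 vertices, giving width 1; this decomposition certifies tw(G) ≤ 1. Since G has at least one edge (e.g. 7–8), it is not an edgeless graph, so tw(G) ≥ 1. Combining the bounds, tw(G) = 1.

1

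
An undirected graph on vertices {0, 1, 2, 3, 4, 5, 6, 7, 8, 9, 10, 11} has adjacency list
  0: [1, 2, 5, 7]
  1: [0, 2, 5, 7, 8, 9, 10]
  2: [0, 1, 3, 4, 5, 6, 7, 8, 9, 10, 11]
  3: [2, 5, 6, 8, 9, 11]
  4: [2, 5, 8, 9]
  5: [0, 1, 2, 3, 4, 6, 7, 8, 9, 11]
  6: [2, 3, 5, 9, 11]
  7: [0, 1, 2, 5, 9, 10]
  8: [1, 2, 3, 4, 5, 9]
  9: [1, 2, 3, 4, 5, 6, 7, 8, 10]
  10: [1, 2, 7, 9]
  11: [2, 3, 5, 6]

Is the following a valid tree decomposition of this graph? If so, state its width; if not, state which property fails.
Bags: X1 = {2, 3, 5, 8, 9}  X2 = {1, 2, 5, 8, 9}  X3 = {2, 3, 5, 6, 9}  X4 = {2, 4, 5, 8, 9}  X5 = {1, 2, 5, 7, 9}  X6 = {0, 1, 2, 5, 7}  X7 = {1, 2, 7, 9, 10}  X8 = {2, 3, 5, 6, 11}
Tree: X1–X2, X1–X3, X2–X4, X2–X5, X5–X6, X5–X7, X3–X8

Yes; width 4.

Checking the three conditions: (i) the bags cover all of {0, 1, 2, 3, 4, 5, 6, 7, 8, 9, 10, 11}; (ii) for each edge, some bag contains both endpoints; (iii) the bags containing any fixed vertex form a subtree. All hold, so the decomposition is valid with width 5 − 1 = 4.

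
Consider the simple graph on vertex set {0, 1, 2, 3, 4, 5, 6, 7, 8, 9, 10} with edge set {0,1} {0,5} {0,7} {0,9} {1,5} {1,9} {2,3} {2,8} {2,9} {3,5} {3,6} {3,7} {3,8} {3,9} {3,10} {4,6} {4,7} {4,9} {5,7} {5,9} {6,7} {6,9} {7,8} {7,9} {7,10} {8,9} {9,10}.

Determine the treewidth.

A width-3 tree decomposition is:
Bags: B1 = {3, 5, 7, 9}  B2 = {0, 5, 7, 9}  B3 = {3, 7, 8, 9}  B4 = {0, 1, 5, 9}  B5 = {3, 7, 9, 10}  B6 = {3, 6, 7, 9}  B7 = {4, 6, 7, 9}  B8 = {2, 3, 8, 9}
Tree: B1–B2, B1–B3, B2–B4, B3–B5, B5–B6, B6–B7, B3–B8
Each bag holds 4 vertices, so the decomposition has width 3, which upper-bounds the treewidth. For the lower bound, the 4 vertices {0, 1, 5, 9} are pairwise adjacent, and any tree decomposition puts a clique entirely inside one bag — forcing width ≥ 3. The upper and lower bounds meet at 3, so that is the treewidth.

3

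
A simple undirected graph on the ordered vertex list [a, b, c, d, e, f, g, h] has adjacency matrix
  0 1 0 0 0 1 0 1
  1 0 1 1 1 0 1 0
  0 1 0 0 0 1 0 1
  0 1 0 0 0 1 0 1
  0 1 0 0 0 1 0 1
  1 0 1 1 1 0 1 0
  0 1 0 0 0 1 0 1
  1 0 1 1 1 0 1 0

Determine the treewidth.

3

A width-3 tree decomposition is:
Bags: B1 = {b, d, f, h}  B2 = {b, c, f, h}  B3 = {a, b, f, h}  B4 = {b, e, f, h}  B5 = {b, f, g, h}
Tree: B1–B2, B2–B3, B3–B4, B4–B5
Each bag holds 4 vertices, so the decomposition has width 3, which upper-bounds the treewidth. For the lower bound: the 4 vertex sets {d,f}, {b,c}, {h}, {a} are disjoint, each induces a connected subgraph, and every pair is joined by at least one edge of G. Contracting each set to a single vertex therefore yields K_{4} as a minor, and since treewidth is minor-monotone, tw(G) ≥ tw(K_{4}) = 3. Therefore the treewidth is 3.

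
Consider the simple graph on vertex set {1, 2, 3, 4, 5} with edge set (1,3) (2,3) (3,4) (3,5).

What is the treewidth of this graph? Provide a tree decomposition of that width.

Treewidth 1.
One optimal decomposition is:
Bags: B1 = {1, 3}  B2 = {3, 4}  B3 = {2, 3}  B4 = {3, 5}
Tree: B1–B2, B2–B3, B2–B4

Each bag holds 2 vertices, so the decomposition has width 1, which upper-bounds the treewidth. Any graph with an edge has treewidth ≥ 1, and G has the edge 3–1. The upper and lower bounds meet at 1, so that is the treewidth.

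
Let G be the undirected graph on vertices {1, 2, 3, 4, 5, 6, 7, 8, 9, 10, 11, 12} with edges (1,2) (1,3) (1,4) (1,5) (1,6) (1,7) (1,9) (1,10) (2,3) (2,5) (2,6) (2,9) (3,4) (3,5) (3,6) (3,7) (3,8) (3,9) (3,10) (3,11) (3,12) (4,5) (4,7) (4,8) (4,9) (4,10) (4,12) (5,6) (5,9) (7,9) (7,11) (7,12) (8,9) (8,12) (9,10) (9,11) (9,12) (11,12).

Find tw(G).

4

A width-4 tree decomposition is:
Bags: B1 = {1, 3, 4, 7, 9}  B2 = {3, 4, 7, 9, 12}  B3 = {1, 3, 4, 5, 9}  B4 = {1, 3, 4, 9, 10}  B5 = {3, 7, 9, 11, 12}  B6 = {1, 2, 3, 5, 9}  B7 = {1, 2, 3, 5, 6}  B8 = {3, 4, 8, 9, 12}
Tree: B1–B2, B1–B3, B1–B4, B2–B5, B3–B6, B6–B7, B2–B8
The largest bag has 5 vertices, giving width 4; this decomposition certifies tw(G) ≤ 4. Conversely, {1, 2, 3, 5, 9} is a clique of size 5, and the vertices of any clique must share a bag in every tree decomposition; so some bag has ≥ 5 vertices and tw(G) ≥ 4. Combining the bounds, tw(G) = 4.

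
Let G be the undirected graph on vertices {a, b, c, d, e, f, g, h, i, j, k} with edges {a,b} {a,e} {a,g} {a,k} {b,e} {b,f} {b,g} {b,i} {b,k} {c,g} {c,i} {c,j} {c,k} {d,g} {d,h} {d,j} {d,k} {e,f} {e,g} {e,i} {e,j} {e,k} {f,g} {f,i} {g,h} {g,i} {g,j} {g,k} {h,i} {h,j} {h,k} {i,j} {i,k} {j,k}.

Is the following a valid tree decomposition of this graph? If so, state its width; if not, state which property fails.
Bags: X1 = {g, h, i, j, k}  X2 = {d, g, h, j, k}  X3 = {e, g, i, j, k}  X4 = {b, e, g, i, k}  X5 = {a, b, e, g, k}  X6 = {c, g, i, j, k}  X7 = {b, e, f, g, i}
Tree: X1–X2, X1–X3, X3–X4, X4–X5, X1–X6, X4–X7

Yes; width 4.

Every vertex of G appears in some bag (union = {a, b, c, d, e, f, g, h, i, j, k}); every edge is covered by a bag; and for each vertex v the set of bags containing v is connected in the bag tree. The decomposition is therefore valid. The largest bag has 5 vertices, so the width is 4.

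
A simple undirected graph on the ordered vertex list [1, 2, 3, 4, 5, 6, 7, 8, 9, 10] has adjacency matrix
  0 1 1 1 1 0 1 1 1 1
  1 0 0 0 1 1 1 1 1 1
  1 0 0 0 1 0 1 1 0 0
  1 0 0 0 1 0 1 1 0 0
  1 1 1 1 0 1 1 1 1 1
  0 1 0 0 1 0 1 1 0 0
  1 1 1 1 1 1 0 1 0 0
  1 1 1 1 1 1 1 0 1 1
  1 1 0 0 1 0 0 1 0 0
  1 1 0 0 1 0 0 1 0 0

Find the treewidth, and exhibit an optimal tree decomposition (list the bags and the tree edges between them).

The largest bag has 5 vertices, giving width 4; this decomposition certifies tw(G) ≤ 4. Conversely, {1, 2, 5, 8, 9} is a clique of size 5, and the vertices of any clique must share a bag in every tree decomposition; so some bag has ≥ 5 vertices and tw(G) ≥ 4. The upper and lower bounds meet at 4, so that is the treewidth.

Treewidth 4.
One optimal decomposition is:
Bags: B1 = {1, 2, 5, 7, 8}  B2 = {1, 2, 5, 8, 10}  B3 = {1, 4, 5, 7, 8}  B4 = {1, 2, 5, 8, 9}  B5 = {2, 5, 6, 7, 8}  B6 = {1, 3, 5, 7, 8}
Tree: B1–B2, B1–B3, B1–B4, B1–B5, B1–B6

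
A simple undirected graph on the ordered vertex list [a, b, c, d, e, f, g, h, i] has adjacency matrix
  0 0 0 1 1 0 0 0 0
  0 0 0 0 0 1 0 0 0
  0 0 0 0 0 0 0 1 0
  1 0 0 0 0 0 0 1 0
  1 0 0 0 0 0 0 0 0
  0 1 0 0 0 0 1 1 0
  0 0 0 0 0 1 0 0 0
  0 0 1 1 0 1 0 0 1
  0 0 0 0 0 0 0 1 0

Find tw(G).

A width-1 tree decomposition is:
Bags: B1 = {a, d}  B2 = {d, h}  B3 = {a, e}  B4 = {f, h}  B5 = {c, h}  B6 = {h, i}  B7 = {b, f}  B8 = {f, g}
Tree: B1–B2, B1–B3, B2–B4, B2–B5, B4–B6, B4–B7, B7–B8
Every bag has size at most 2, so the width is 2 − 1 = 1 and tw(G) ≤ 1. Since G has at least one edge (e.g. d–a), it is not an edgeless graph, so tw(G) ≥ 1. The upper and lower bounds meet at 1, so that is the treewidth.

1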